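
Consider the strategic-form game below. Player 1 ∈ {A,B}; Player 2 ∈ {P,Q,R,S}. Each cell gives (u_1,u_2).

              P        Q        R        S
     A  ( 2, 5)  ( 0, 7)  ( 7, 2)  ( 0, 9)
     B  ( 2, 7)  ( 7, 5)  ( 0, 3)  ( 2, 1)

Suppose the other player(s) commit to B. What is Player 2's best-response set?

u_2(P vs B) = 7
u_2(Q vs B) = 5
u_2(R vs B) = 3
u_2(S vs B) = 1
max payoff 7 at {P}

BR_2 = {P}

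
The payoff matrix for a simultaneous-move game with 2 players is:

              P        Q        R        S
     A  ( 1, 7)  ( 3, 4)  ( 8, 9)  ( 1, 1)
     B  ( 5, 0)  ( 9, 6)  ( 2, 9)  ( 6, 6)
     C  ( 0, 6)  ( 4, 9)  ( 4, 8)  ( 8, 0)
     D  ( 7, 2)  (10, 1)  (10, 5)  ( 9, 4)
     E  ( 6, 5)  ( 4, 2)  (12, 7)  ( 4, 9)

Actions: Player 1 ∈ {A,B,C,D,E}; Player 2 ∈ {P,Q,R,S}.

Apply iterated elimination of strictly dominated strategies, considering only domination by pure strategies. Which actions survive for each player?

P1 drop A (D beats it: P:7>1 Q:10>3 R:10>8 S:9>1)
P1 drop B (D beats it: P:7>5 Q:10>9 R:10>2 S:9>6)
P1 drop C (D beats it: P:7>0 Q:10>4 R:10>4 S:9>8)
P2 drop P (R beats it: D:5>2 E:7>5)
P2 drop Q (R beats it: D:5>1 E:7>2)
P1→{D,E} P2→{R,S}

IESDS → P1:{D,E} P2:{R,S}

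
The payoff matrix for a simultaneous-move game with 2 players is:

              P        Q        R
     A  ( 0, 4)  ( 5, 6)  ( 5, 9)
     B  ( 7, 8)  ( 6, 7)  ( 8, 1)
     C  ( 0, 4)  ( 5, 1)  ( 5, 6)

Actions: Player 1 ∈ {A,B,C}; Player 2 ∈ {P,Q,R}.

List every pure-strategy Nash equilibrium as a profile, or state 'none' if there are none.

(A,P): not NE [P1→B gives 7>0; P2→R gives 9>4]
(A,Q): not NE [P1→B gives 6>5; P2→R gives 9>6]
(A,R): not NE [P1→B gives 8>5]
(B,P): NE
(B,Q): not NE [P2→P gives 8>7]
(B,R): not NE [P2→P gives 8>1]
(C,P): not NE [P1→B gives 7>0; P2→R gives 6>4]
(C,Q): not NE [P1→B gives 6>5; P2→R gives 6>1]
(C,R): not NE [P1→B gives 8>5]

NE set: (B,P)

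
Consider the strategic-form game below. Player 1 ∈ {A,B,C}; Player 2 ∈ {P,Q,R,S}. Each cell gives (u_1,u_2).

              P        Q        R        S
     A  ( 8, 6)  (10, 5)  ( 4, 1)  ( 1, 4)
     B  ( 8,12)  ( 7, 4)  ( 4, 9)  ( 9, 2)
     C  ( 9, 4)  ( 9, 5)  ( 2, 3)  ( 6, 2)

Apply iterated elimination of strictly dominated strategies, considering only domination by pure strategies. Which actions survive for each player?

IESDS → P1:{A,C} P2:{P,Q}

P2 drop R (P beats it: A:6>1 B:12>9 C:4>3)
P2 drop S (P beats it: A:6>4 B:12>2 C:4>2)
P1 drop B (C beats it: P:9>8 Q:9>7)
P1→{A,C} P2→{P,Q}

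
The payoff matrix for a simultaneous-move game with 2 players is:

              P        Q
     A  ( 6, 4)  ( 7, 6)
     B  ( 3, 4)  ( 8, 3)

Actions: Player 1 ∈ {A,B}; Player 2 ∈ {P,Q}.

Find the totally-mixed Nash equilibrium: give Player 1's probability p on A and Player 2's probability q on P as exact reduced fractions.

p=1/3, q=1/4

P1 indiff ⇒ q·6+(1-q)·7 = q·3+(1-q)·8 ⇒ q(3) = (1-q)(1) ⇒ q = 1/4
P2 indiff ⇒ p·4+(1-p)·4 = p·6+(1-p)·3 ⇒ p(-2) = (1-p)(-1) ⇒ p = 1/3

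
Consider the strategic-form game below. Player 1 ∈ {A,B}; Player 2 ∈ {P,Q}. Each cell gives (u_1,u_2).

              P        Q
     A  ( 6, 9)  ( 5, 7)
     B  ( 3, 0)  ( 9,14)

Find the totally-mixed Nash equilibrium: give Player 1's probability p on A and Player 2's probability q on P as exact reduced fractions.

(p,q) = (7/8, 4/7)

P1 indiff ⇒ q·6+(1-q)·5 = q·3+(1-q)·9 ⇒ q(3) = (1-q)(4) ⇒ q = 4/7
P2 indiff ⇒ p·9+(1-p)·0 = p·7+(1-p)·14 ⇒ p(2) = (1-p)(14) ⇒ p = 7/8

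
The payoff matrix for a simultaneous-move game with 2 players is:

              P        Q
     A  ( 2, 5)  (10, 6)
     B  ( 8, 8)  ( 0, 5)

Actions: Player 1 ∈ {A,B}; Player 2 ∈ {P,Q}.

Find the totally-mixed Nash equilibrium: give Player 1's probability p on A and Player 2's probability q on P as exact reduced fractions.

P1 mixes 3/4 on A; P2 mixes 5/8 on P

P1 indiff ⇒ q·2+(1-q)·10 = q·8+(1-q)·0 ⇒ q(-6) = (1-q)(-10) ⇒ q = 5/8
P2 indiff ⇒ p·5+(1-p)·8 = p·6+(1-p)·5 ⇒ p(-1) = (1-p)(-3) ⇒ p = 3/4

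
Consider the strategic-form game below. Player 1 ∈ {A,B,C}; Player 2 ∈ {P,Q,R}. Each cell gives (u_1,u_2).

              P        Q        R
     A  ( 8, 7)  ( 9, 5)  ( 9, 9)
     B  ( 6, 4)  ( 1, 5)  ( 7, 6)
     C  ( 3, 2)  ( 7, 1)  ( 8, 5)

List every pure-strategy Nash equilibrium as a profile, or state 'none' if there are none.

(A,P): not NE [P2→R gives 9>7]
(A,Q): not NE [P2→R gives 9>5]
(A,R): NE
(B,P): not NE [P1→A gives 8>6; P2→R gives 6>4]
(B,Q): not NE [P1→A gives 9>1; P2→R gives 6>5]
(B,R): not NE [P1→A gives 9>7]
(C,P): not NE [P1→A gives 8>3; P2→R gives 5>2]
(C,Q): not NE [P1→A gives 9>7; P2→R gives 5>1]
(C,R): not NE [P1→A gives 9>8]

PSNE = {(A,R)}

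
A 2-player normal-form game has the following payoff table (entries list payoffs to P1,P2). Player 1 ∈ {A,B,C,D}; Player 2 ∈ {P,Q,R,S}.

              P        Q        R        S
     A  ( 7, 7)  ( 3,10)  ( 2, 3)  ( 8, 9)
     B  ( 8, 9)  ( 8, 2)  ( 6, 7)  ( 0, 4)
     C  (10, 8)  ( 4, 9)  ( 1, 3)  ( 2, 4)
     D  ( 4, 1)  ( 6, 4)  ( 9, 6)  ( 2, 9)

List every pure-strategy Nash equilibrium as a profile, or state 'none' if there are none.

(A,P): not NE [P1→C gives 10>7; P2→Q gives 10>7]
(A,Q): not NE [P1→B gives 8>3]
(A,R): not NE [P1→D gives 9>2; P2→Q gives 10>3]
(A,S): not NE [P2→Q gives 10>9]
(B,P): not NE [P1→C gives 10>8]
(B,Q): not NE [P2→P gives 9>2]
(B,R): not NE [P1→D gives 9>6; P2→P gives 9>7]
(B,S): not NE [P1→A gives 8>0; P2→P gives 9>4]
(C,P): not NE [P2→Q gives 9>8]
(C,Q): not NE [P1→B gives 8>4]
(C,R): not NE [P1→D gives 9>1; P2→Q gives 9>3]
(C,S): not NE [P1→A gives 8>2; P2→Q gives 9>4]
(D,P): not NE [P1→C gives 10>4; P2→S gives 9>1]
(D,Q): not NE [P1→B gives 8>6; P2→S gives 9>4]
(D,R): not NE [P2→S gives 9>6]
(D,S): not NE [P1→A gives 8>2]

Equilibria: none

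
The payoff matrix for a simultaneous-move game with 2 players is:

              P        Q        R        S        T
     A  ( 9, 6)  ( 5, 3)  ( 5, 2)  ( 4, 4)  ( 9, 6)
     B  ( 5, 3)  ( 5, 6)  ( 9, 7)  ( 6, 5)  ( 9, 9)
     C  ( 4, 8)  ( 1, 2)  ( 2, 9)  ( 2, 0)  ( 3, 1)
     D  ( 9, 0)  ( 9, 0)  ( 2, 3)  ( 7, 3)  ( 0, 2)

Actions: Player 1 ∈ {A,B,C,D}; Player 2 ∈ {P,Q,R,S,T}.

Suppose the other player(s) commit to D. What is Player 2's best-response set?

argmax u_2 = {R,S}

u_2(P vs D) = 0
u_2(Q vs D) = 0
u_2(R vs D) = 3
u_2(S vs D) = 3
u_2(T vs D) = 2
max payoff 3 at {R,S}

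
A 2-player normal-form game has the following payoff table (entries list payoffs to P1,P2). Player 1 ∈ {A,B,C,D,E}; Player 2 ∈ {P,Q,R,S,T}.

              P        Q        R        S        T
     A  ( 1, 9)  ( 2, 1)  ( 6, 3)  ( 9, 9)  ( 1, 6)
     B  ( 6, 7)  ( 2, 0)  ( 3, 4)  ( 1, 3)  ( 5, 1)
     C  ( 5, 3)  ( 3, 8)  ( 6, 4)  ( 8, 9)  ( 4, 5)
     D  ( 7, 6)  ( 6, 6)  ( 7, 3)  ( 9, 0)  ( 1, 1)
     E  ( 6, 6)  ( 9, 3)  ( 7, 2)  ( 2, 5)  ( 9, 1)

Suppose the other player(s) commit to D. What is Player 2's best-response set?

argmax u_2 = {P,Q}

u_2(P vs D) = 6
u_2(Q vs D) = 6
u_2(R vs D) = 3
u_2(S vs D) = 0
u_2(T vs D) = 1
max payoff 6 at {P,Q}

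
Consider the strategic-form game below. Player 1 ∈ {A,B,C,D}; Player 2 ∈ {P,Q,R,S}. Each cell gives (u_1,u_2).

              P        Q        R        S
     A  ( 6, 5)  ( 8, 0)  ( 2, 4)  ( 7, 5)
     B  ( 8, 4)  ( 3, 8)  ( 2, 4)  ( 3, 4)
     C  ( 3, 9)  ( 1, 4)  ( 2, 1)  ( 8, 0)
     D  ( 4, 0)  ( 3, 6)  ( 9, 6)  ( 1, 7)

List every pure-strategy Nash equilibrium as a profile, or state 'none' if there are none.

No pure NE.

(A,P): not NE [P1→B gives 8>6]
(A,Q): not NE [P2→S gives 5>0]
(A,R): not NE [P1→D gives 9>2; P2→S gives 5>4]
(A,S): not NE [P1→C gives 8>7]
(B,P): not NE [P2→Q gives 8>4]
(B,Q): not NE [P1→A gives 8>3]
(B,R): not NE [P1→D gives 9>2; P2→Q gives 8>4]
(B,S): not NE [P1→C gives 8>3; P2→Q gives 8>4]
(C,P): not NE [P1→B gives 8>3]
(C,Q): not NE [P1→A gives 8>1; P2→P gives 9>4]
(C,R): not NE [P1→D gives 9>2; P2→P gives 9>1]
(C,S): not NE [P2→P gives 9>0]
(D,P): not NE [P1→B gives 8>4; P2→S gives 7>0]
(D,Q): not NE [P1→A gives 8>3; P2→S gives 7>6]
(D,R): not NE [P2→S gives 7>6]
(D,S): not NE [P1→C gives 8>1]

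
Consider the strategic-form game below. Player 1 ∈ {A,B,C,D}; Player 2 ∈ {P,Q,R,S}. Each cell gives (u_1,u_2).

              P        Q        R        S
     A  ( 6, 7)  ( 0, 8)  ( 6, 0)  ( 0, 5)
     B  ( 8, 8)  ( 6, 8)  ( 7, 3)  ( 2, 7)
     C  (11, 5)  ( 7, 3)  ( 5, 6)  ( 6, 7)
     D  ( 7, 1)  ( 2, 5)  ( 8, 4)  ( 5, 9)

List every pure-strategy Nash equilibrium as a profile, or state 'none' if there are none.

(A,P): not NE [P1→C gives 11>6; P2→Q gives 8>7]
(A,Q): not NE [P1→C gives 7>0]
(A,R): not NE [P1→D gives 8>6; P2→Q gives 8>0]
(A,S): not NE [P1→C gives 6>0; P2→Q gives 8>5]
(B,P): not NE [P1→C gives 11>8]
(B,Q): not NE [P1→C gives 7>6]
(B,R): not NE [P1→D gives 8>7; P2→Q gives 8>3]
(B,S): not NE [P1→C gives 6>2; P2→Q gives 8>7]
(C,P): not NE [P2→S gives 7>5]
(C,Q): not NE [P2→S gives 7>3]
(C,R): not NE [P1→D gives 8>5; P2→S gives 7>6]
(C,S): NE
(D,P): not NE [P1→C gives 11>7; P2→S gives 9>1]
(D,Q): not NE [P1→C gives 7>2; P2→S gives 9>5]
(D,R): not NE [P2→S gives 9>4]
(D,S): not NE [P1→C gives 6>5]

PSNE = {(C,S)}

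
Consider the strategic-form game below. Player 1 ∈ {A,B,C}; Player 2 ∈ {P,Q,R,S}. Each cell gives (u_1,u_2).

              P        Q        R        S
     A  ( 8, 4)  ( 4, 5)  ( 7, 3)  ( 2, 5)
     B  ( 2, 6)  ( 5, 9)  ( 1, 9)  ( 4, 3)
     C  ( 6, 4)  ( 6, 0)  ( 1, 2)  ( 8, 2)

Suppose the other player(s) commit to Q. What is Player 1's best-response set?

u_1(A vs Q) = 4
u_1(B vs Q) = 5
u_1(C vs Q) = 6
max payoff 6 at {C}

BR_1 = {C}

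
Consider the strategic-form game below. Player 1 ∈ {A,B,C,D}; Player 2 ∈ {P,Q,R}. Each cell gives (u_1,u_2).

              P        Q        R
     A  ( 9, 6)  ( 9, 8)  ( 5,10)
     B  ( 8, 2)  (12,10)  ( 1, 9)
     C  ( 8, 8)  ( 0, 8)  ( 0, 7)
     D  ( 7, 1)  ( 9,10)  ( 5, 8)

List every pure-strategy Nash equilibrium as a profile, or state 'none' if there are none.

(A,P): not NE [P2→R gives 10>6]
(A,Q): not NE [P1→B gives 12>9; P2→R gives 10>8]
(A,R): NE
(B,P): not NE [P1→A gives 9>8; P2→Q gives 10>2]
(B,Q): NE
(B,R): not NE [P1→D gives 5>1; P2→Q gives 10>9]
(C,P): not NE [P1→A gives 9>8]
(C,Q): not NE [P1→B gives 12>0]
(C,R): not NE [P1→D gives 5>0; P2→Q gives 8>7]
(D,P): not NE [P1→A gives 9>7; P2→Q gives 10>1]
(D,Q): not NE [P1→B gives 12>9]
(D,R): not NE [P2→Q gives 10>8]

PSNE = {(A,R), (B,Q)}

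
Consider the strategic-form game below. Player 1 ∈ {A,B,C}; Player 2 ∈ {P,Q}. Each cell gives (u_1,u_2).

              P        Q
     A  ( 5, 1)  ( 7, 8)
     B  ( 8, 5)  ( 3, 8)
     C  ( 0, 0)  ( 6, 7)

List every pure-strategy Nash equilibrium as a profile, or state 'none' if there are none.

PSNE = {(A,Q)}

(A,P): not NE [P1→B gives 8>5; P2→Q gives 8>1]
(A,Q): NE
(B,P): not NE [P2→Q gives 8>5]
(B,Q): not NE [P1→A gives 7>3]
(C,P): not NE [P1→B gives 8>0; P2→Q gives 7>0]
(C,Q): not NE [P1→A gives 7>6]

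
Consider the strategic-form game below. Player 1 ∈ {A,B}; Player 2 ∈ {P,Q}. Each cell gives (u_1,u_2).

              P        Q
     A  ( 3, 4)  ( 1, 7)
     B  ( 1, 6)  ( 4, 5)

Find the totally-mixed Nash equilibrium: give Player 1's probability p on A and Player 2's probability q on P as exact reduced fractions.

p=1/4, q=3/5

P1 indiff ⇒ q·3+(1-q)·1 = q·1+(1-q)·4 ⇒ q(2) = (1-q)(3) ⇒ q = 3/5
P2 indiff ⇒ p·4+(1-p)·6 = p·7+(1-p)·5 ⇒ p(-3) = (1-p)(-1) ⇒ p = 1/4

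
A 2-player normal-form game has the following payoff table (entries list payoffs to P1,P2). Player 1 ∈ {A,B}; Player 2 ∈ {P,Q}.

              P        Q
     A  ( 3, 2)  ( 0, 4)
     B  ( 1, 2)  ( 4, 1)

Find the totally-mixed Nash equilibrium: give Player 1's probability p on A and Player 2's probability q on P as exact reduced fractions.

P1 mixes 1/3 on A; P2 mixes 2/3 on P

P1 indiff ⇒ q·3+(1-q)·0 = q·1+(1-q)·4 ⇒ q(2) = (1-q)(4) ⇒ q = 2/3
P2 indiff ⇒ p·2+(1-p)·2 = p·4+(1-p)·1 ⇒ p(-2) = (1-p)(-1) ⇒ p = 1/3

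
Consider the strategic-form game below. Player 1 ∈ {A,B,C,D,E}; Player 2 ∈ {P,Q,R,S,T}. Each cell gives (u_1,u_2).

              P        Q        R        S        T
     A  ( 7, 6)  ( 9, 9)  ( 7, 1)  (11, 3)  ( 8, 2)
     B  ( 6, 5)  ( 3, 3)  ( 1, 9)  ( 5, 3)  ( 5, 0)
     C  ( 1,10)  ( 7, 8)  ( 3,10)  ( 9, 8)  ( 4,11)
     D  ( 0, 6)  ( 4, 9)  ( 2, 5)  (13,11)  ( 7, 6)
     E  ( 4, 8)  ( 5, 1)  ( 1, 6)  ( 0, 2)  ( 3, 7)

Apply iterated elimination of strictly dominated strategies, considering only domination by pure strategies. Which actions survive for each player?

Survivors P1:{A,D} P2:{Q,S}

P1 drop B (A beats it: P:7>6 Q:9>3 R:7>1 S:11>5 T:8>5)
P1 drop C (A beats it: P:7>1 Q:9>7 R:7>3 S:11>9 T:8>4)
P1 drop E (A beats it: P:7>4 Q:9>5 R:7>1 S:11>0 T:8>3)
P2 drop P (Q beats it: A:9>6 D:9>6)
P2 drop R (Q beats it: A:9>1 D:9>5)
P2 drop T (Q beats it: A:9>2 D:9>6)
P1→{A,D} P2→{Q,S}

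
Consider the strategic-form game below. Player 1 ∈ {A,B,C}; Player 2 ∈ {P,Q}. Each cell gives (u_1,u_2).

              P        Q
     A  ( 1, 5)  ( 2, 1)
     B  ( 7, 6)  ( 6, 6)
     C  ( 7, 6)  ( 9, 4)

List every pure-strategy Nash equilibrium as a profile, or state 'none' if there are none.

(A,P): not NE [P1→C gives 7>1]
(A,Q): not NE [P1→C gives 9>2; P2→P gives 5>1]
(B,P): NE
(B,Q): not NE [P1→C gives 9>6]
(C,P): NE
(C,Q): not NE [P2→P gives 6>4]

NE set: (B,P), (C,P)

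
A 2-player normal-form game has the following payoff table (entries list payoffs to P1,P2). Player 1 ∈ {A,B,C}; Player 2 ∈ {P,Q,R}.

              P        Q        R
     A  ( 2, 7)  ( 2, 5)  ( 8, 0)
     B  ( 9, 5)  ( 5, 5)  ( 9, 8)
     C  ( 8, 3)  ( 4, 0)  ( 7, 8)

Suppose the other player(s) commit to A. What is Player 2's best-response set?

u_2(P vs A) = 7
u_2(Q vs A) = 5
u_2(R vs A) = 0
max payoff 7 at {P}

argmax u_2 = {P}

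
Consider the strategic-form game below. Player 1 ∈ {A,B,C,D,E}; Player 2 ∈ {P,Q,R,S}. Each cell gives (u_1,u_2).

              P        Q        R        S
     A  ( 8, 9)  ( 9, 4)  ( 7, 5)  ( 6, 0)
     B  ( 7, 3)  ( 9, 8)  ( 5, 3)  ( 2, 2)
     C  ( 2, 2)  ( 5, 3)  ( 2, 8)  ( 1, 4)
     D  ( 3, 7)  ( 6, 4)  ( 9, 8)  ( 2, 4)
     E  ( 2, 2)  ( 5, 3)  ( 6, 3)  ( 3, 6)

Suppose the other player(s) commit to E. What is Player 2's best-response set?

argmax u_2 = {S}

u_2(P vs E) = 2
u_2(Q vs E) = 3
u_2(R vs E) = 3
u_2(S vs E) = 6
max payoff 6 at {S}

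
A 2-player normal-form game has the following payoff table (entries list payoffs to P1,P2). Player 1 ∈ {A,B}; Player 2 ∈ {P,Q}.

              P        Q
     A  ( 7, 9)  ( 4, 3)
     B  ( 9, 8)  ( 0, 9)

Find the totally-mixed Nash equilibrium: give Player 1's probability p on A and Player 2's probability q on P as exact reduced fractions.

P1 indiff ⇒ q·7+(1-q)·4 = q·9+(1-q)·0 ⇒ q(-2) = (1-q)(-4) ⇒ q = 2/3
P2 indiff ⇒ p·9+(1-p)·8 = p·3+(1-p)·9 ⇒ p(6) = (1-p)(1) ⇒ p = 1/7

(p,q) = (1/7, 2/3)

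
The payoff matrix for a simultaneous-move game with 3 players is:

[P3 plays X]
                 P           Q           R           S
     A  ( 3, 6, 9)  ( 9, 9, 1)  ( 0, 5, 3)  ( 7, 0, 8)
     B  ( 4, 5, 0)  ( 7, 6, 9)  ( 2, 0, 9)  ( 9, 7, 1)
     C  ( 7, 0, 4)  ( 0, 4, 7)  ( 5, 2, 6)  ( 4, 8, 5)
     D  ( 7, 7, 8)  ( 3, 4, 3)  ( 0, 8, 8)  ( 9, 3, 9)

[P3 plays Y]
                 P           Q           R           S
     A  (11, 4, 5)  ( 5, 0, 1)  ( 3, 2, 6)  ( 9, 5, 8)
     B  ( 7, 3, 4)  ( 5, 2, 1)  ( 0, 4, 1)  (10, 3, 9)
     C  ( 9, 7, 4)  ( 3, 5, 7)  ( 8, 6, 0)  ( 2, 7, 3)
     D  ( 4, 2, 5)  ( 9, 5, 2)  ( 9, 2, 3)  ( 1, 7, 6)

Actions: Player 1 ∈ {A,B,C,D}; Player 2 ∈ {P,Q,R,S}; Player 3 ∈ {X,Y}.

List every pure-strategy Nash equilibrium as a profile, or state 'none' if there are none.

(A,P,X): not NE [P1→D gives 7>3; P2→Q gives 9>6]
(A,P,Y): not NE [P2→S gives 5>4; P3→X gives 9>5]
(A,Q,X): NE
(A,Q,Y): not NE [P1→D gives 9>5; P2→S gives 5>0]
(A,R,X): not NE [P1→C gives 5>0; P2→Q gives 9>5; P3→Y gives 6>3]
(A,R,Y): not NE [P1→D gives 9>3; P2→S gives 5>2]
(A,S,X): not NE [P1→D gives 9>7; P2→Q gives 9>0]
(A,S,Y): not NE [P1→B gives 10>9]
(B,P,X): not NE [P1→D gives 7>4; P2→S gives 7>5; P3→Y gives 4>0]
(B,P,Y): not NE [P1→A gives 11>7; P2→R gives 4>3]
(B,Q,X): not NE [P1→A gives 9>7; P2→S gives 7>6]
(B,Q,Y): not NE [P1→D gives 9>5; P2→R gives 4>2; P3→X gives 9>1]
(B,R,X): not NE [P1→C gives 5>2; P2→S gives 7>0]
(B,R,Y): not NE [P1→D gives 9>0; P3→X gives 9>1]
(B,S,X): not NE [P3→Y gives 9>1]
(B,S,Y): not NE [P2→R gives 4>3]
(C,P,X): not NE [P2→S gives 8>0]
(C,P,Y): not NE [P1→A gives 11>9]
(C,Q,X): not NE [P1→A gives 9>0; P2→S gives 8>4]
(C,Q,Y): not NE [P1→D gives 9>3; P2→S gives 7>5]
(C,R,X): not NE [P2→S gives 8>2]
(C,R,Y): not NE [P1→D gives 9>8; P2→S gives 7>6; P3→X gives 6>0]
(C,S,X): not NE [P1→D gives 9>4]
(C,S,Y): not NE [P1→B gives 10>2; P3→X gives 5>3]
(D,P,X): not NE [P2→R gives 8>7]
(D,P,Y): not NE [P1→A gives 11>4; P2→S gives 7>2; P3→X gives 8>5]
(D,Q,X): not NE [P1→A gives 9>3; P2→R gives 8>4]
(D,Q,Y): not NE [P2→S gives 7>5; P3→X gives 3>2]
(D,R,X): not NE [P1→C gives 5>0]
(D,R,Y): not NE [P2→S gives 7>2; P3→X gives 8>3]
(D,S,X): not NE [P2→R gives 8>3]
(D,S,Y): not NE [P1→B gives 10>1; P3→X gives 9>6]

PSNE = {(A,Q,X)}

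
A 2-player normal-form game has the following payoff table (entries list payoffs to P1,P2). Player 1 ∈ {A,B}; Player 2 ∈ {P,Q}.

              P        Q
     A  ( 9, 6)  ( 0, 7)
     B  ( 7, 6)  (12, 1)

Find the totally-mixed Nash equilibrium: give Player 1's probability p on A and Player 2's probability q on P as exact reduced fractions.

P1 mixes 5/6 on A; P2 mixes 6/7 on P

P1 indiff ⇒ q·9+(1-q)·0 = q·7+(1-q)·12 ⇒ q(2) = (1-q)(12) ⇒ q = 6/7
P2 indiff ⇒ p·6+(1-p)·6 = p·7+(1-p)·1 ⇒ p(-1) = (1-p)(-5) ⇒ p = 5/6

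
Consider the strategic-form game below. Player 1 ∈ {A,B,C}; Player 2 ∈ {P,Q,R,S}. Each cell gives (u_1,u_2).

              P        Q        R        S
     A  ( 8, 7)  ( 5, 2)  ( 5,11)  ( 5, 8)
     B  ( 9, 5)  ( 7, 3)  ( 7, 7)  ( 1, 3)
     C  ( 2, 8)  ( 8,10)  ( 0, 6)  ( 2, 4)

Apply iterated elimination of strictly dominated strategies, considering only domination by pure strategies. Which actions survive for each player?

P2 drop S (R beats it: A:11>8 B:7>3 C:6>4)
P1 drop A (B beats it: P:9>8 Q:7>5 R:7>5)
P1→{B,C} P2→{P,Q,R}

IESDS → P1:{B,C} P2:{P,Q,R}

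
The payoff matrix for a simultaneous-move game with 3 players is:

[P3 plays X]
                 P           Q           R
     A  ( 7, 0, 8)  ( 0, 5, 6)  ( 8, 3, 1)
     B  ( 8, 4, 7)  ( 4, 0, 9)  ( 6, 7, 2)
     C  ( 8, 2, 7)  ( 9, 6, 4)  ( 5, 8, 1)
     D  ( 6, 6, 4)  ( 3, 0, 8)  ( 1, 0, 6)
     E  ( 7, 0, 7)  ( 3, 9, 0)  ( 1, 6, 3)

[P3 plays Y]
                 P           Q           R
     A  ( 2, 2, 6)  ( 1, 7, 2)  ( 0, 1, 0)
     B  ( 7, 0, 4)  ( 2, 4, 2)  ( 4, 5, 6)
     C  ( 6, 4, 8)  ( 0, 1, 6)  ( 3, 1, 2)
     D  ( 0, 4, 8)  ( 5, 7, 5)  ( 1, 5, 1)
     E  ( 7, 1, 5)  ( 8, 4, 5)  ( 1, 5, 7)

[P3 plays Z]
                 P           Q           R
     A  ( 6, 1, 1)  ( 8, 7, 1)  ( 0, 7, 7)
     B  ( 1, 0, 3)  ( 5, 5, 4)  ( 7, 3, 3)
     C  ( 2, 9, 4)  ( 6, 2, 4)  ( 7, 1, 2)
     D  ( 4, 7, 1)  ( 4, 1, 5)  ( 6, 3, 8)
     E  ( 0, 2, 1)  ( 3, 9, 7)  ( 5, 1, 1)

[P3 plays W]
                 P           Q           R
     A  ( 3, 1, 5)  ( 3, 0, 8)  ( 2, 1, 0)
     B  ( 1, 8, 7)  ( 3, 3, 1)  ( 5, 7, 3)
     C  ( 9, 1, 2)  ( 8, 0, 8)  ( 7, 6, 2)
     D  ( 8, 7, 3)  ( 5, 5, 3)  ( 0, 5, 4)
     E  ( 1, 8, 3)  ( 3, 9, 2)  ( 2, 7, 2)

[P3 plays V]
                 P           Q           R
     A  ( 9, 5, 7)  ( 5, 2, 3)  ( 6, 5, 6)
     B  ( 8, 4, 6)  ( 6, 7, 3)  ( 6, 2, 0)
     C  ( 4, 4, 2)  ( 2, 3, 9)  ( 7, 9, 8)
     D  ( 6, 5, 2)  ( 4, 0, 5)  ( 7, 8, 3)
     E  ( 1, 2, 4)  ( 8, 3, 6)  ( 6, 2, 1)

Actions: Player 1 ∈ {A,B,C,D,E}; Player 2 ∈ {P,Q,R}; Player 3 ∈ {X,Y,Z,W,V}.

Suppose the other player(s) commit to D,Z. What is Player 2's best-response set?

u_2(P vs D,Z) = 7
u_2(Q vs D,Z) = 1
u_2(R vs D,Z) = 3
max payoff 7 at {P}

BR_2 = {P}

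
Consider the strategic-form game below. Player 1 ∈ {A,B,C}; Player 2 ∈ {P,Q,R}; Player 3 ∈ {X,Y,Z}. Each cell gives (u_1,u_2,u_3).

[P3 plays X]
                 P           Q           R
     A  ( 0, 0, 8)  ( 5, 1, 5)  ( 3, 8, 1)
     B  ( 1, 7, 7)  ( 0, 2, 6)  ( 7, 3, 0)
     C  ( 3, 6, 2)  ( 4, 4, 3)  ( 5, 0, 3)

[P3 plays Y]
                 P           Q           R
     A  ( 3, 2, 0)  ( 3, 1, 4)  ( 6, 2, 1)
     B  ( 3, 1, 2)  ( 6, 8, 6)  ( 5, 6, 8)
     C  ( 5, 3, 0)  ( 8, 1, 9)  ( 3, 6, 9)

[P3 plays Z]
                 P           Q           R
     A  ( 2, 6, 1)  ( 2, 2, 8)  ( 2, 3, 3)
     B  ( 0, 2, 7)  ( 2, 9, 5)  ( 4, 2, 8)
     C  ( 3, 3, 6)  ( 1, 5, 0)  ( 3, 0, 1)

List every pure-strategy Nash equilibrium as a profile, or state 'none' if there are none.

(A,P,X): not NE [P1→C gives 3>0; P2→R gives 8>0]
(A,P,Y): not NE [P1→C gives 5>3; P3→X gives 8>0]
(A,P,Z): not NE [P1→C gives 3>2; P3→X gives 8>1]
(A,Q,X): not NE [P2→R gives 8>1; P3→Z gives 8>5]
(A,Q,Y): not NE [P1→C gives 8>3; P2→R gives 2>1; P3→Z gives 8>4]
(A,Q,Z): not NE [P2→P gives 6>2]
(A,R,X): not NE [P1→B gives 7>3; P3→Z gives 3>1]
(A,R,Y): not NE [P3→Z gives 3>1]
(A,R,Z): not NE [P1→B gives 4>2; P2→P gives 6>3]
(B,P,X): not NE [P1→C gives 3>1]
(B,P,Y): not NE [P1→C gives 5>3; P2→Q gives 8>1; P3→Z gives 7>2]
(B,P,Z): not NE [P1→C gives 3>0; P2→Q gives 9>2]
(B,Q,X): not NE [P1→A gives 5>0; P2→P gives 7>2]
(B,Q,Y): not NE [P1→C gives 8>6]
(B,Q,Z): not NE [P3→Y gives 6>5]
(B,R,X): not NE [P2→P gives 7>3; P3→Z gives 8>0]
(B,R,Y): not NE [P1→A gives 6>5; P2→Q gives 8>6]
(B,R,Z): not NE [P2→Q gives 9>2]
(C,P,X): not NE [P3→Z gives 6>2]
(C,P,Y): not NE [P2→R gives 6>3; P3→Z gives 6>0]
(C,P,Z): not NE [P2→Q gives 5>3]
(C,Q,X): not NE [P1→A gives 5>4; P2→P gives 6>4; P3→Y gives 9>3]
(C,Q,Y): not NE [P2→R gives 6>1]
(C,Q,Z): not NE [P1→B gives 2>1; P3→Y gives 9>0]
(C,R,X): not NE [P1→B gives 7>5; P2→P gives 6>0; P3→Y gives 9>3]
(C,R,Y): not NE [P1→A gives 6>3]
(C,R,Z): not NE [P1→B gives 4>3; P2→Q gives 5>0; P3→Y gives 9>1]

No pure NE.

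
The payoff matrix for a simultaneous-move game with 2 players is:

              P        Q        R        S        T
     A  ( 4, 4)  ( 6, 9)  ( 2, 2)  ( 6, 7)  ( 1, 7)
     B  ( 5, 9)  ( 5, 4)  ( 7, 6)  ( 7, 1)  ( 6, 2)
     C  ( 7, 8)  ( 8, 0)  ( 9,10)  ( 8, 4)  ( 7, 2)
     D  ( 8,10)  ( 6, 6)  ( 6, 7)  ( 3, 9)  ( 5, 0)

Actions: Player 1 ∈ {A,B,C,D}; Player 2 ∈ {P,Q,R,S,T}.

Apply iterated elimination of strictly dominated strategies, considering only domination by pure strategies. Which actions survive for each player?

Survivors P1:{C,D} P2:{P,R}

P1 drop A (C beats it: P:7>4 Q:8>6 R:9>2 S:8>6 T:7>1)
P1 drop B (C beats it: P:7>5 Q:8>5 R:9>7 S:8>7 T:7>6)
P2 drop Q (P beats it: C:8>0 D:10>6)
P2 drop S (P beats it: C:8>4 D:10>9)
P2 drop T (P beats it: C:8>2 D:10>0)
P1→{C,D} P2→{P,R}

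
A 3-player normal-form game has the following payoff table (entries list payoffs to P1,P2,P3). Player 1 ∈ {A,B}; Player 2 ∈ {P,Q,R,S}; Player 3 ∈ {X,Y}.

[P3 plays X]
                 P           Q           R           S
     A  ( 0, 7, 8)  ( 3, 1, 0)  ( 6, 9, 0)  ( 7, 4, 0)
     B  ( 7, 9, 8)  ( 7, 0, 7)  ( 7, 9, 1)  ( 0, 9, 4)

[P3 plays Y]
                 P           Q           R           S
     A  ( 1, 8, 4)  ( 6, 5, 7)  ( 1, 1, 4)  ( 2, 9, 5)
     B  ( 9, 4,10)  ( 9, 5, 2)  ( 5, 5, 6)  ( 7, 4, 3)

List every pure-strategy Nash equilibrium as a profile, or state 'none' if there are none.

Nash profiles: (B,R,Y)

(A,P,X): not NE [P1→B gives 7>0; P2→R gives 9>7]
(A,P,Y): not NE [P1→B gives 9>1; P2→S gives 9>8; P3→X gives 8>4]
(A,Q,X): not NE [P1→B gives 7>3; P2→R gives 9>1; P3→Y gives 7>0]
(A,Q,Y): not NE [P1→B gives 9>6; P2→S gives 9>5]
(A,R,X): not NE [P1→B gives 7>6; P3→Y gives 4>0]
(A,R,Y): not NE [P1→B gives 5>1; P2→S gives 9>1]
(A,S,X): not NE [P2→R gives 9>4; P3→Y gives 5>0]
(A,S,Y): not NE [P1→B gives 7>2]
(B,P,X): not NE [P3→Y gives 10>8]
(B,P,Y): not NE [P2→R gives 5>4]
(B,Q,X): not NE [P2→S gives 9>0]
(B,Q,Y): not NE [P3→X gives 7>2]
(B,R,X): not NE [P3→Y gives 6>1]
(B,R,Y): NE
(B,S,X): not NE [P1→A gives 7>0]
(B,S,Y): not NE [P2→R gives 5>4; P3→X gives 4>3]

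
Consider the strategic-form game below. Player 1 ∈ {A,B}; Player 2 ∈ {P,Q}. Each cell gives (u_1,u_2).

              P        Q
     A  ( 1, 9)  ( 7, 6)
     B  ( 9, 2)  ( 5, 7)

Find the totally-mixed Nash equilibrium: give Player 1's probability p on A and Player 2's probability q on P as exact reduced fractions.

p=5/8, q=1/5

P1 indiff ⇒ q·1+(1-q)·7 = q·9+(1-q)·5 ⇒ q(-8) = (1-q)(-2) ⇒ q = 1/5
P2 indiff ⇒ p·9+(1-p)·2 = p·6+(1-p)·7 ⇒ p(3) = (1-p)(5) ⇒ p = 5/8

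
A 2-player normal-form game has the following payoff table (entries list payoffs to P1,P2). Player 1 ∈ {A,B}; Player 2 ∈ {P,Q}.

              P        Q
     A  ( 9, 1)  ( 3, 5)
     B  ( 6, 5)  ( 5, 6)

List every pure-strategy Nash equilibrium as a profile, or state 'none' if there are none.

PSNE = {(B,Q)}

(A,P): not NE [P2→Q gives 5>1]
(A,Q): not NE [P1→B gives 5>3]
(B,P): not NE [P1→A gives 9>6; P2→Q gives 6>5]
(B,Q): NE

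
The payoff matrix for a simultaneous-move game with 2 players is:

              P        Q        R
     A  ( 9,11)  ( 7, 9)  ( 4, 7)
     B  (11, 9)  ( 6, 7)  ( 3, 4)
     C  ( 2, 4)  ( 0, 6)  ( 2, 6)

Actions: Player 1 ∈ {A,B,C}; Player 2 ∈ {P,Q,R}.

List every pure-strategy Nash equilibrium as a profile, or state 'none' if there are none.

(A,P): not NE [P1→B gives 11>9]
(A,Q): not NE [P2→P gives 11>9]
(A,R): not NE [P2→P gives 11>7]
(B,P): NE
(B,Q): not NE [P1→A gives 7>6; P2→P gives 9>7]
(B,R): not NE [P1→A gives 4>3; P2→P gives 9>4]
(C,P): not NE [P1→B gives 11>2; P2→R gives 6>4]
(C,Q): not NE [P1→A gives 7>0]
(C,R): not NE [P1→A gives 4>2]

Nash profiles: (B,P)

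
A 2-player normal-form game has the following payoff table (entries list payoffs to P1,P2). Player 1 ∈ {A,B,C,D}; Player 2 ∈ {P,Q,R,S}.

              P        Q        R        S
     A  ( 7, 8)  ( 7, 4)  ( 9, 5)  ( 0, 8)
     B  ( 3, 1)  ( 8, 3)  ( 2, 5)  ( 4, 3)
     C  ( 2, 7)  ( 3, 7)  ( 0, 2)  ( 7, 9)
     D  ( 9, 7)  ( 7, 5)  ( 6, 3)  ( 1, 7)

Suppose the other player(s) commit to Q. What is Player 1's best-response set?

P1 best: {B}

u_1(A vs Q) = 7
u_1(B vs Q) = 8
u_1(C vs Q) = 3
u_1(D vs Q) = 7
max payoff 8 at {B}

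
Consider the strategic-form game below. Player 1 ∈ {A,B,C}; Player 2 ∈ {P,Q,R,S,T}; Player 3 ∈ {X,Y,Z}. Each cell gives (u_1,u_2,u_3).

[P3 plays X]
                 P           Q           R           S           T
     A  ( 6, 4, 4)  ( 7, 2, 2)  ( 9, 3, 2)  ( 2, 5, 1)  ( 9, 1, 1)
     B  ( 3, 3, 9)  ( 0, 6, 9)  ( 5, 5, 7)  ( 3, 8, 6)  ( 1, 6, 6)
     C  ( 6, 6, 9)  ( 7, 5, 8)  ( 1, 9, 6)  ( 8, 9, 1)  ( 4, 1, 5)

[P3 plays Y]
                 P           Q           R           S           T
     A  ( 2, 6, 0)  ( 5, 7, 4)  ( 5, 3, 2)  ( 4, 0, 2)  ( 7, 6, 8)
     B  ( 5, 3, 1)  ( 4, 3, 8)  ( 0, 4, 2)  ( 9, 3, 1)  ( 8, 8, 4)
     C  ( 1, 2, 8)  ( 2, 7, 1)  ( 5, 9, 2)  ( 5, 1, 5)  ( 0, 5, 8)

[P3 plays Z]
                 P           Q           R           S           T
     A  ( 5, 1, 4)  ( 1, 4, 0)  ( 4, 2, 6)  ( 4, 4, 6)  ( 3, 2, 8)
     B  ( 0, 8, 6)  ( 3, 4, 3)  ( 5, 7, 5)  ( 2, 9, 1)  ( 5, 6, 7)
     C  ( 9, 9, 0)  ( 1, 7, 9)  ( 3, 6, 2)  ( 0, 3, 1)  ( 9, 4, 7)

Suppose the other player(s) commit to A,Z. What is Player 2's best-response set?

BR_2 = {Q,S}

u_2(P vs A,Z) = 1
u_2(Q vs A,Z) = 4
u_2(R vs A,Z) = 2
u_2(S vs A,Z) = 4
u_2(T vs A,Z) = 2
max payoff 4 at {Q,S}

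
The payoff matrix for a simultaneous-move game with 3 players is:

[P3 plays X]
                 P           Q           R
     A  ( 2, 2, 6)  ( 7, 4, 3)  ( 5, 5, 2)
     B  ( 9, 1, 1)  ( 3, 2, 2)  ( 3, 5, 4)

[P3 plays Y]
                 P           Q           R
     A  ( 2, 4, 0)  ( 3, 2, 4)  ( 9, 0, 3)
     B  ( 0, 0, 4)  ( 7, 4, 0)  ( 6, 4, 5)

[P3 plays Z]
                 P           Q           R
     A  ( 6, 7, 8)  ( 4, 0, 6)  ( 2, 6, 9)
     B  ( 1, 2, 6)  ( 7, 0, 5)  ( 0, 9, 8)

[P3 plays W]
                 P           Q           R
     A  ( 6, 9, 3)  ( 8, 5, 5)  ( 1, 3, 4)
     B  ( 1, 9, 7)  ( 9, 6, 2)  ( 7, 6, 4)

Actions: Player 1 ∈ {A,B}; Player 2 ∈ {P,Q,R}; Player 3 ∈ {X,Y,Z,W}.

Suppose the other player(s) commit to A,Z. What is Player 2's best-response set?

P2 best: {P}

u_2(P vs A,Z) = 7
u_2(Q vs A,Z) = 0
u_2(R vs A,Z) = 6
max payoff 7 at {P}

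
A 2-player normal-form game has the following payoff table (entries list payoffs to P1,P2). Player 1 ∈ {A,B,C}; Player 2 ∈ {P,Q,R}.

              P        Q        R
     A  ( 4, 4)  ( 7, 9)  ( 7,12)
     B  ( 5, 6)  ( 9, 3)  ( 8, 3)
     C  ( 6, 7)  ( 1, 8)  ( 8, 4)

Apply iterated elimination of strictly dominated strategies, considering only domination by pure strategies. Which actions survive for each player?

P1 drop A (B beats it: P:5>4 Q:9>7 R:8>7)
P2 drop R (P beats it: B:6>3 C:7>4)
P1→{B,C} P2→{P,Q}

Survivors P1:{B,C} P2:{P,Q}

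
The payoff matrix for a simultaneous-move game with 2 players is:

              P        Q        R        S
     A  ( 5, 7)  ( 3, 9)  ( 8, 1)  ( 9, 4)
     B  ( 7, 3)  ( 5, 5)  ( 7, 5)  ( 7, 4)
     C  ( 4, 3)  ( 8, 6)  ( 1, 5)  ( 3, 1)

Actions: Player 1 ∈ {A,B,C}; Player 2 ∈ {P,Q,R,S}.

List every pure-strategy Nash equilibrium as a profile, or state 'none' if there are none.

NE set: (C,Q)

(A,P): not NE [P1→B gives 7>5; P2→Q gives 9>7]
(A,Q): not NE [P1→C gives 8>3]
(A,R): not NE [P2→Q gives 9>1]
(A,S): not NE [P2→Q gives 9>4]
(B,P): not NE [P2→R gives 5>3]
(B,Q): not NE [P1→C gives 8>5]
(B,R): not NE [P1→A gives 8>7]
(B,S): not NE [P1→A gives 9>7; P2→R gives 5>4]
(C,P): not NE [P1→B gives 7>4; P2→Q gives 6>3]
(C,Q): NE
(C,R): not NE [P1→A gives 8>1; P2→Q gives 6>5]
(C,S): not NE [P1→A gives 9>3; P2→Q gives 6>1]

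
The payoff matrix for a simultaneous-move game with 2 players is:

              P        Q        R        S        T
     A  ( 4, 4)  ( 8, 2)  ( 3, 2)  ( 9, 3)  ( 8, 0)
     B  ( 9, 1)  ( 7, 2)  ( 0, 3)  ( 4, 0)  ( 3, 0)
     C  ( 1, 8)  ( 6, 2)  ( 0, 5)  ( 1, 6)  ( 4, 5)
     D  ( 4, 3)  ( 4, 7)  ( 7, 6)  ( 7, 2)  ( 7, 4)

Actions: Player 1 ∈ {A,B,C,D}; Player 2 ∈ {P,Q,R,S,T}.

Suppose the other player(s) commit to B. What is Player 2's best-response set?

BR_2 = {R}

u_2(P vs B) = 1
u_2(Q vs B) = 2
u_2(R vs B) = 3
u_2(S vs B) = 0
u_2(T vs B) = 0
max payoff 3 at {R}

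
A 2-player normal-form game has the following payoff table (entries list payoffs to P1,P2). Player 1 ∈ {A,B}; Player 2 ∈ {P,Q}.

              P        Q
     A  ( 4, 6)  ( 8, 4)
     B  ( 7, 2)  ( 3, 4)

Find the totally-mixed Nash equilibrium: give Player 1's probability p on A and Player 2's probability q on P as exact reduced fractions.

P1 indiff ⇒ q·4+(1-q)·8 = q·7+(1-q)·3 ⇒ q(-3) = (1-q)(-5) ⇒ q = 5/8
P2 indiff ⇒ p·6+(1-p)·2 = p·4+(1-p)·4 ⇒ p(2) = (1-p)(2) ⇒ p = 1/2

(p,q) = (1/2, 5/8)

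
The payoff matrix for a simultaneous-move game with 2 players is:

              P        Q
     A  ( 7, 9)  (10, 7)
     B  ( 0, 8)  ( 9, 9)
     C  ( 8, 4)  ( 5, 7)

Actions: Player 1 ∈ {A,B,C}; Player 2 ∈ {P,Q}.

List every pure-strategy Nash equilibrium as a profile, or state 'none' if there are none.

(A,P): not NE [P1→C gives 8>7]
(A,Q): not NE [P2→P gives 9>7]
(B,P): not NE [P1→C gives 8>0; P2→Q gives 9>8]
(B,Q): not NE [P1→A gives 10>9]
(C,P): not NE [P2→Q gives 7>4]
(C,Q): not NE [P1→A gives 10>5]

No pure NE.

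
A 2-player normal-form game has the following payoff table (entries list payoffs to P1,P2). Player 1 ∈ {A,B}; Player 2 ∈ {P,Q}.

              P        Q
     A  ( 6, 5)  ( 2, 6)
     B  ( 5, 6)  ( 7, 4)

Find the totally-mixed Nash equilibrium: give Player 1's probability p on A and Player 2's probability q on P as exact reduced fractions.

P1 indiff ⇒ q·6+(1-q)·2 = q·5+(1-q)·7 ⇒ q(1) = (1-q)(5) ⇒ q = 5/6
P2 indiff ⇒ p·5+(1-p)·6 = p·6+(1-p)·4 ⇒ p(-1) = (1-p)(-2) ⇒ p = 2/3

p=2/3, q=5/6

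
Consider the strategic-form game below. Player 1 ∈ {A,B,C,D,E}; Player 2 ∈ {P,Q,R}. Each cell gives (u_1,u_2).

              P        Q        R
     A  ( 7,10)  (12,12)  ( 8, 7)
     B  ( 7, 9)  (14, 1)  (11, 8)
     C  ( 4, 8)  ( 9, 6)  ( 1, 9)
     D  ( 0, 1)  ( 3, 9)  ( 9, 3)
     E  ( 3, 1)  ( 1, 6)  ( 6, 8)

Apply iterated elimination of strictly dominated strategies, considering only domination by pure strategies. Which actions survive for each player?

P1 drop C (A beats it: P:7>4 Q:12>9 R:8>1)
P1 drop D (B beats it: P:7>0 Q:14>3 R:11>9)
P1 drop E (A beats it: P:7>3 Q:12>1 R:8>6)
P2 drop R (P beats it: A:10>7 B:9>8)
P1→{A,B} P2→{P,Q}

IESDS → P1:{A,B} P2:{P,Q}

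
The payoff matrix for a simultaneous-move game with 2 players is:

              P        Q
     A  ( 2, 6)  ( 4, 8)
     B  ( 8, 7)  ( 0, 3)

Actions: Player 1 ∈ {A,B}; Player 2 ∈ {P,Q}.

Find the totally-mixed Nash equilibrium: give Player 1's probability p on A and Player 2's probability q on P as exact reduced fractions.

P1 indiff ⇒ q·2+(1-q)·4 = q·8+(1-q)·0 ⇒ q(-6) = (1-q)(-4) ⇒ q = 2/5
P2 indiff ⇒ p·6+(1-p)·7 = p·8+(1-p)·3 ⇒ p(-2) = (1-p)(-4) ⇒ p = 2/3

P1 mixes 2/3 on A; P2 mixes 2/5 on P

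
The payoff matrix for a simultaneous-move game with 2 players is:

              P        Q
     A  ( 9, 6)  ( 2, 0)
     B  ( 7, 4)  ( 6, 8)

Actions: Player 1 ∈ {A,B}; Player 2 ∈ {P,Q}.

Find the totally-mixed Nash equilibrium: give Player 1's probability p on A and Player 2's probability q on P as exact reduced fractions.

P1 indiff ⇒ q·9+(1-q)·2 = q·7+(1-q)·6 ⇒ q(2) = (1-q)(4) ⇒ q = 2/3
P2 indiff ⇒ p·6+(1-p)·4 = p·0+(1-p)·8 ⇒ p(6) = (1-p)(4) ⇒ p = 2/5

(p,q) = (2/5, 2/3)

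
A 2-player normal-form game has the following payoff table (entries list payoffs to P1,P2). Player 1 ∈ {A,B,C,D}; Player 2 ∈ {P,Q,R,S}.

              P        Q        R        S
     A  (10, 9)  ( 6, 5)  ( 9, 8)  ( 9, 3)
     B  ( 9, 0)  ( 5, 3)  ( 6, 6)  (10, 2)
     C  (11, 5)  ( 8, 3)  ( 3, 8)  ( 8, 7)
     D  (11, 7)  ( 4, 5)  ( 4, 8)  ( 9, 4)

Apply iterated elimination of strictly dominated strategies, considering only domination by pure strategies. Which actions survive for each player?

Survivors P1:{A,C,D} P2:{P,R}

P2 drop Q (R beats it: A:8>5 B:6>3 C:8>3 D:8>5)
P2 drop S (R beats it: A:8>3 B:6>2 C:8>7 D:8>4)
P1 drop B (A beats it: P:10>9 R:9>6)
P1→{A,C,D} P2→{P,R}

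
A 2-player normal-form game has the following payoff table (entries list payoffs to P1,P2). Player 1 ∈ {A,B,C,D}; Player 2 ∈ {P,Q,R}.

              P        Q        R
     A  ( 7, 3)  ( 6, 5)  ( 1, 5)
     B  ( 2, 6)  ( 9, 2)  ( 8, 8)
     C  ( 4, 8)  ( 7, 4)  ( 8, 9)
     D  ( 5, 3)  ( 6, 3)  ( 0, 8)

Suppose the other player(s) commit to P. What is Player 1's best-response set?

u_1(A vs P) = 7
u_1(B vs P) = 2
u_1(C vs P) = 4
u_1(D vs P) = 5
max payoff 7 at {A}

P1 best: {A}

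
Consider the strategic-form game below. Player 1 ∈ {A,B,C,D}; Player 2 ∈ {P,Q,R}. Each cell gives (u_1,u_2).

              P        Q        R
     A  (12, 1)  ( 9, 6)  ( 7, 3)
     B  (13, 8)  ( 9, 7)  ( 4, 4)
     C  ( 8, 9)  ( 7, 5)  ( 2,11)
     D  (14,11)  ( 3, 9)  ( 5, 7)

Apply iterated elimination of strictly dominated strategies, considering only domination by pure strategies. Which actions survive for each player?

P1 drop C (A beats it: P:12>8 Q:9>7 R:7>2)
P2 drop R (Q beats it: A:6>3 B:7>4 D:9>7)
P1→{A,B,D} P2→{P,Q}

Survivors P1:{A,B,D} P2:{P,Q}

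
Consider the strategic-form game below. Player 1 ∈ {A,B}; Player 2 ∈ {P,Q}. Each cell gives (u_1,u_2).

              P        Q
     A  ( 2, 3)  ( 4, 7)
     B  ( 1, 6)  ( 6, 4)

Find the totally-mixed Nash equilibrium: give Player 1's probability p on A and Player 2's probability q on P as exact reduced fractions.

(p,q) = (1/3, 2/3)

P1 indiff ⇒ q·2+(1-q)·4 = q·1+(1-q)·6 ⇒ q(1) = (1-q)(2) ⇒ q = 2/3
P2 indiff ⇒ p·3+(1-p)·6 = p·7+(1-p)·4 ⇒ p(-4) = (1-p)(-2) ⇒ p = 1/3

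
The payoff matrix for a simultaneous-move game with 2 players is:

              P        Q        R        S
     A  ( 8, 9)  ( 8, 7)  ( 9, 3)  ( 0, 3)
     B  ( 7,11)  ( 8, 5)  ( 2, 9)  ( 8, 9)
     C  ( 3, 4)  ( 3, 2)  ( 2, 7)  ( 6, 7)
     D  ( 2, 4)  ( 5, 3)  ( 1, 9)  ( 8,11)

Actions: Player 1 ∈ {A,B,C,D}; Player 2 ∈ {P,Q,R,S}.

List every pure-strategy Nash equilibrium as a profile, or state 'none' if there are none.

PSNE = {(A,P), (D,S)}

(A,P): NE
(A,Q): not NE [P2→P gives 9>7]
(A,R): not NE [P2→P gives 9>3]
(A,S): not NE [P1→D gives 8>0; P2→P gives 9>3]
(B,P): not NE [P1→A gives 8>7]
(B,Q): not NE [P2→P gives 11>5]
(B,R): not NE [P1→A gives 9>2; P2→P gives 11>9]
(B,S): not NE [P2→P gives 11>9]
(C,P): not NE [P1→A gives 8>3; P2→S gives 7>4]
(C,Q): not NE [P1→B gives 8>3; P2→S gives 7>2]
(C,R): not NE [P1→A gives 9>2]
(C,S): not NE [P1→D gives 8>6]
(D,P): not NE [P1→A gives 8>2; P2→S gives 11>4]
(D,Q): not NE [P1→B gives 8>5; P2→S gives 11>3]
(D,R): not NE [P1→A gives 9>1; P2→S gives 11>9]
(D,S): NE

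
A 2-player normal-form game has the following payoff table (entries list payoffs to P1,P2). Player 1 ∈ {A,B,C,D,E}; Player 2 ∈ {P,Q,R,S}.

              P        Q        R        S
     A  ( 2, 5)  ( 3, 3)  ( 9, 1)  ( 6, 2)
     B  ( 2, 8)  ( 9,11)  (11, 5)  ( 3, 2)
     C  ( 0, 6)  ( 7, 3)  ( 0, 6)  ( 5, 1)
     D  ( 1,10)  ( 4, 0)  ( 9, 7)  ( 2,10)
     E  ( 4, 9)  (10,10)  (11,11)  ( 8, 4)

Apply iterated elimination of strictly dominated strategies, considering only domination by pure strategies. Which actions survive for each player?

P1 drop A (E beats it: P:4>2 Q:10>3 R:11>9 S:8>6)
P1 drop C (E beats it: P:4>0 Q:10>7 R:11>0 S:8>5)
P1 drop D (B beats it: P:2>1 Q:9>4 R:11>9 S:3>2)
P2 drop P (Q beats it: B:11>8 E:10>9)
P2 drop S (Q beats it: B:11>2 E:10>4)
P1→{B,E} P2→{Q,R}

Remaining: P1:{B,E} P2:{Q,R}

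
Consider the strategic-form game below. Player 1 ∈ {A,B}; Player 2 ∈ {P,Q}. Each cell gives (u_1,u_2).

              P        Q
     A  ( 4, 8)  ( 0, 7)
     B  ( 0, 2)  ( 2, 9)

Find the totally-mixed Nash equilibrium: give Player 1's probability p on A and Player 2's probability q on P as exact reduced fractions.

P1 indiff ⇒ q·4+(1-q)·0 = q·0+(1-q)·2 ⇒ q(4) = (1-q)(2) ⇒ q = 1/3
P2 indiff ⇒ p·8+(1-p)·2 = p·7+(1-p)·9 ⇒ p(1) = (1-p)(7) ⇒ p = 7/8

P1 mixes 7/8 on A; P2 mixes 1/3 on P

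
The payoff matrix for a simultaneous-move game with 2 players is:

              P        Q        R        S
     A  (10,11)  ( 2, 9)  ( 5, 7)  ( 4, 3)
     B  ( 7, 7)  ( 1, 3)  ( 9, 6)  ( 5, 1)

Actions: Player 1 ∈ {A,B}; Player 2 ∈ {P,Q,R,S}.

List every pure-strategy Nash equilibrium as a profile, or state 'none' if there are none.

(A,P): NE
(A,Q): not NE [P2→P gives 11>9]
(A,R): not NE [P1→B gives 9>5; P2→P gives 11>7]
(A,S): not NE [P1→B gives 5>4; P2→P gives 11>3]
(B,P): not NE [P1→A gives 10>7]
(B,Q): not NE [P1→A gives 2>1; P2→P gives 7>3]
(B,R): not NE [P2→P gives 7>6]
(B,S): not NE [P2→P gives 7>1]

PSNE = {(A,P)}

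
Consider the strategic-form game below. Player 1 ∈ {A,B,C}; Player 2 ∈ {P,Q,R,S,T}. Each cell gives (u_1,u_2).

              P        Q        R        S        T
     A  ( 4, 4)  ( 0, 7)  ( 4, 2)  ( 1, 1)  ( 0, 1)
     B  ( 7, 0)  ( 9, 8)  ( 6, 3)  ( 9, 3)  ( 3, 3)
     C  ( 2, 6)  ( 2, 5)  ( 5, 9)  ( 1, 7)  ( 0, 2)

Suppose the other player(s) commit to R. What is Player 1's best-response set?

u_1(A vs R) = 4
u_1(B vs R) = 6
u_1(C vs R) = 5
max payoff 6 at {B}

BR_1 = {B}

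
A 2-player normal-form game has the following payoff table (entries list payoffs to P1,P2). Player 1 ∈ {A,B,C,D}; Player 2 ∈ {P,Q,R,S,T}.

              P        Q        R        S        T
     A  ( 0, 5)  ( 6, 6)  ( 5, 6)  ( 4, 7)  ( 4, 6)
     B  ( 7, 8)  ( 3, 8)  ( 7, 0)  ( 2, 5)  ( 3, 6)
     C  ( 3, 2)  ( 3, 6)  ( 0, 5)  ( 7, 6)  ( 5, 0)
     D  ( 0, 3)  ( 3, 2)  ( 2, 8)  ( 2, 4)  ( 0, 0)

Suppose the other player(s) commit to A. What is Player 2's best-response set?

BR_2 = {S}

u_2(P vs A) = 5
u_2(Q vs A) = 6
u_2(R vs A) = 6
u_2(S vs A) = 7
u_2(T vs A) = 6
max payoff 7 at {S}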